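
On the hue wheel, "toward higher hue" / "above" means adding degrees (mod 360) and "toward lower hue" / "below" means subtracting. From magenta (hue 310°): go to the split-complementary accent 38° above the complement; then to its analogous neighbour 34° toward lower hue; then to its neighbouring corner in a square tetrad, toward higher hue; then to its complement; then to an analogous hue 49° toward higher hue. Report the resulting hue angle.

93°

split-comp 38° ↑ +218°: 310 + 218 = 528 → 528 − 360 = 168°
analog 34° ↓ −34°: 168 − 34 = 134°
square ↑ +90°: 134 + 90 = 224°
complement +180°: 224 + 180 = 404 → 404 − 360 = 44°
analog 49° ↑ +49°: 44 + 49 = 93°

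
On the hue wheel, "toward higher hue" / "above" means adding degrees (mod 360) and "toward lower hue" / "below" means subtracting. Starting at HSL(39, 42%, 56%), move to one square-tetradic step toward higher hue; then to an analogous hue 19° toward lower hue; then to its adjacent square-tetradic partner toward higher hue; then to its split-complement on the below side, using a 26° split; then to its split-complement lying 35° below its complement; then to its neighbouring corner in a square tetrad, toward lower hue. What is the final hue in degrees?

49°

square ↑ +90°: 39 + 90 = 129°
analog 19° ↓ −19°: 129 − 19 = 110°
square ↑ +90°: 110 + 90 = 200°
split-comp 26° ↓ +154°: 200 + 154 = 354°
split-comp 35° ↓ +145°: 354 + 145 = 499 → 499 − 360 = 139°
square ↓ −90°: 139 − 90 = 49°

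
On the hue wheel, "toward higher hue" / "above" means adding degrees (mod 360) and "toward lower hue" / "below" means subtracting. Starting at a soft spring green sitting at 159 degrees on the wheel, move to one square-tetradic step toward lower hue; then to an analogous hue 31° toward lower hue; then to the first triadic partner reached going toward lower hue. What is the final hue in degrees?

square ↓ −90°: 159 − 90 = 69°
analog 31° ↓ −31°: 69 − 31 = 38°
triadic ↓ −120°: 38 − 120 = -82 → -82 + 360 = 278°

278°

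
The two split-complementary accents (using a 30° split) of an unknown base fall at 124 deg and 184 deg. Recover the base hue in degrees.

334°

The accents sit 30° either side of the complement, so the complement is their short-arc midpoint on the wheel.
Short-arc midpoint of 124° and 184°: 154°.
Base is 180° from the complement: 154 − 180 = -26 → -26 + 360 = 334°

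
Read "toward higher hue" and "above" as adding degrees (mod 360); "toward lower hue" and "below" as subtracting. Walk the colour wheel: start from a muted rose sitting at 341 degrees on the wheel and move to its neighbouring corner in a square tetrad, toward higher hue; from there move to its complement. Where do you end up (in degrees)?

square ↑ +90°: 341 + 90 = 431 → 431 − 360 = 71°
complement +180°: 71 + 180 = 251°

251°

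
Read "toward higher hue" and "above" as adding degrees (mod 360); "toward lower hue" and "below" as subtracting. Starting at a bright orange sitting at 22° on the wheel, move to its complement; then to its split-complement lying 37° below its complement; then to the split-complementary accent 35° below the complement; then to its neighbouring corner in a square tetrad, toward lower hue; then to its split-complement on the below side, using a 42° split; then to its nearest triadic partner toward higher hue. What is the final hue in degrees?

+180° (complement): 22 + 180 = 202°
+143° (split-comp 37° ↓): 202 + 143 = 345°
+145° (split-comp 35° ↓): 345 + 145 = 490 → 490 − 360 = 130°
−90° (square ↓): 130 − 90 = 40°
+138° (split-comp 42° ↓): 40 + 138 = 178°
+120° (triadic ↑): 178 + 120 = 298°

298°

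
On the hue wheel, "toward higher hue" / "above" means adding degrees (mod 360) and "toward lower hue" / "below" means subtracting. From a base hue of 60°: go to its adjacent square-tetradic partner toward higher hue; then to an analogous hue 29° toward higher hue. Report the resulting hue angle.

+90° (square ↑): 60 + 90 = 150°
+29° (analog 29° ↑): 150 + 29 = 179°

179°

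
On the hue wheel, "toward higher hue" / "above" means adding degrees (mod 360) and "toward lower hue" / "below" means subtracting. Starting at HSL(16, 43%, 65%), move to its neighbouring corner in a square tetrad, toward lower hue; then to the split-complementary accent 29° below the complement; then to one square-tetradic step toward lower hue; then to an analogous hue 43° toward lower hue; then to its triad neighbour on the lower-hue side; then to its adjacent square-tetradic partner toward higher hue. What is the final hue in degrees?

274°

−90° (square ↓): 16 − 90 = -74 → -74 + 360 = 286°
+151° (split-comp 29° ↓): 286 + 151 = 437 → 437 − 360 = 77°
−90° (square ↓): 77 − 90 = -13 → -13 + 360 = 347°
−43° (analog 43° ↓): 347 − 43 = 304°
−120° (triadic ↓): 304 − 120 = 184°
+90° (square ↑): 184 + 90 = 274°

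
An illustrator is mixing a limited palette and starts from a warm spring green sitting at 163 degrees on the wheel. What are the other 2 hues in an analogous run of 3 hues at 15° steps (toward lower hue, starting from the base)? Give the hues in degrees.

148° and 133°

Analogous hues sit every 15° along the wheel.
163 − 15 = 148°
163 − 30 = 133°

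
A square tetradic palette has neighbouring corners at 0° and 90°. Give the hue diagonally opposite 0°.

A square tetradic scheme places four hues 90° apart; opposite corners are 180° apart.
0 + 180 = 180°

180°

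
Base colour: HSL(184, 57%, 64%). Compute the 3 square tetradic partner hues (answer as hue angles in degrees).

274°, 4°, and 94°

A square tetradic scheme places four hues every 90°.
184 + 90 = 274°
184 + 180 = 364 → 364 − 360 = 4°
184 + 270 = 454 → 454 − 360 = 94°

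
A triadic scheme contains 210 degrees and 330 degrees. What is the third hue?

90°

A triad spaces three hues 120° apart.
The full set is {90°, 210°, 330°}.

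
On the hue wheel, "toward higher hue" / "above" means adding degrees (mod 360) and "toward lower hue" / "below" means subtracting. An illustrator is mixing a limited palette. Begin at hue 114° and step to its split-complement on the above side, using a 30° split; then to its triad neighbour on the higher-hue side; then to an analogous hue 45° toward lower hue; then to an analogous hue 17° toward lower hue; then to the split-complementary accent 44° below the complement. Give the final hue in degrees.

158°

split-comp 30° ↑ +210°: 114 + 210 = 324°
triadic ↑ +120°: 324 + 120 = 444 → 444 − 360 = 84°
analog 45° ↓ −45°: 84 − 45 = 39°
analog 17° ↓ −17°: 39 − 17 = 22°
split-comp 44° ↓ +136°: 22 + 136 = 158°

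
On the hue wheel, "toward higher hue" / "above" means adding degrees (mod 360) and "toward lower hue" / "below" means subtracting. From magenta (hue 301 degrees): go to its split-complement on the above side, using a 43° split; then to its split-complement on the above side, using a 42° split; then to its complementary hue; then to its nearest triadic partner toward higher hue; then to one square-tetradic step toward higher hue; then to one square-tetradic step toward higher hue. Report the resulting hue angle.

split-comp 43° ↑ +223°: 301 + 223 = 524 → 524 − 360 = 164°
split-comp 42° ↑ +222°: 164 + 222 = 386 → 386 − 360 = 26°
complement +180°: 26 + 180 = 206°
triadic ↑ +120°: 206 + 120 = 326°
square ↑ +90°: 326 + 90 = 416 → 416 − 360 = 56°
square ↑ +90°: 56 + 90 = 146°

146°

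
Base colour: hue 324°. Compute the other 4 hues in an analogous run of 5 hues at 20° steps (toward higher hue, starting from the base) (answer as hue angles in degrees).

344°, 4°, 24° and 44°

Analogous hues sit every 20° along the wheel.
324 + 20 = 344°
324 + 40 = 364 → 364 − 360 = 4°
324 + 60 = 384 → 384 − 360 = 24°
324 + 80 = 404 → 404 − 360 = 44°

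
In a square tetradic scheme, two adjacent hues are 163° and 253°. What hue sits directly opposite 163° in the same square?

A square tetradic scheme places four hues 90° apart; opposite corners are 180° apart.
163 + 180 = 343°

343°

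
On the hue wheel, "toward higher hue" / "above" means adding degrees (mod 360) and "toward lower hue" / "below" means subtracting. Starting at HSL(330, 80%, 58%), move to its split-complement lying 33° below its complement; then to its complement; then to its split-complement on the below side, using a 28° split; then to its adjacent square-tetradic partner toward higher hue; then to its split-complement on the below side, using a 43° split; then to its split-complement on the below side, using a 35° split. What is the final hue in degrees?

101°

+147° (split-comp 33° ↓): 330 + 147 = 477 → 477 − 360 = 117°
+180° (complement): 117 + 180 = 297°
+152° (split-comp 28° ↓): 297 + 152 = 449 → 449 − 360 = 89°
+90° (square ↑): 89 + 90 = 179°
+137° (split-comp 43° ↓): 179 + 137 = 316°
+145° (split-comp 35° ↓): 316 + 145 = 461 → 461 − 360 = 101°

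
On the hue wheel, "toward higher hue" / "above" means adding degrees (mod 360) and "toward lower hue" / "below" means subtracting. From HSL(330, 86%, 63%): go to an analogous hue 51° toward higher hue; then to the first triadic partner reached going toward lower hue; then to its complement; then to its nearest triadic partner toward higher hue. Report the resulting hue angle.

analog 51° ↑ +51°: 330 + 51 = 381 → 381 − 360 = 21°
triadic ↓ −120°: 21 − 120 = -99 → -99 + 360 = 261°
complement +180°: 261 + 180 = 441 → 441 − 360 = 81°
triadic ↑ +120°: 81 + 120 = 201°

201°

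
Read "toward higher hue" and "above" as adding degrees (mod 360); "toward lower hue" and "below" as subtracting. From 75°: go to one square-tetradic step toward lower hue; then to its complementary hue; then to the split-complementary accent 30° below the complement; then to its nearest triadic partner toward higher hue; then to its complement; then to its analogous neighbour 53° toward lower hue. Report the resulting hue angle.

−90° (square ↓): 75 − 90 = -15 → -15 + 360 = 345°
+180° (complement): 345 + 180 = 525 → 525 − 360 = 165°
+150° (split-comp 30° ↓): 165 + 150 = 315°
+120° (triadic ↑): 315 + 120 = 435 → 435 − 360 = 75°
+180° (complement): 75 + 180 = 255°
−53° (analog 53° ↓): 255 − 53 = 202°

202°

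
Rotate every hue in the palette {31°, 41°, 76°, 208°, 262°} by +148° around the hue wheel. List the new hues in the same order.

31 + 148 = 179°
41 + 148 = 189°
76 + 148 = 224°
208 + 148 = 356°
262 + 148 = 410 → 410 − 360 = 50°

179°, 189°, 224°, 356°, 50°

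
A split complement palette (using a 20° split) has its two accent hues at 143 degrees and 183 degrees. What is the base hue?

The accents sit 20° either side of the complement, so the complement is their short-arc midpoint on the wheel.
Short-arc midpoint of 143° and 183°: 163°.
Base is 180° from the complement: 163 − 180 = -17 → -17 + 360 = 343°

343°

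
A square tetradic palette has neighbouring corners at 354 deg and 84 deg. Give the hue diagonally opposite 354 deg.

174°

A square tetradic scheme places four hues 90° apart; opposite corners are 180° apart.
354 + 180 = 534 → 534 − 360 = 174°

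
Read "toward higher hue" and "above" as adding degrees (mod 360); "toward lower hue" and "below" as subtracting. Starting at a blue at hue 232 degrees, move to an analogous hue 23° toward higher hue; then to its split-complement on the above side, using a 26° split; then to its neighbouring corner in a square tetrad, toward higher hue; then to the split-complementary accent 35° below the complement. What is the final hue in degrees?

336°

232 + 23 = 255°   (analog 23° ↑)
255 + 206 = 461 → 461 − 360 = 101°   (split-comp 26° ↑)
101 + 90 = 191°   (square ↑)
191 + 145 = 336°   (split-comp 35° ↓)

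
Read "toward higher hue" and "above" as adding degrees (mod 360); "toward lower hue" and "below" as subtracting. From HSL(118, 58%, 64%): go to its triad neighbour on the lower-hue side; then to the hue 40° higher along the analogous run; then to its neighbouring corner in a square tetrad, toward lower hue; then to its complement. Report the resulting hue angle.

triadic ↓ −120°: 118 − 120 = -2 → -2 + 360 = 358°
analog 40° ↑ +40°: 358 + 40 = 398 → 398 − 360 = 38°
square ↓ −90°: 38 − 90 = -52 → -52 + 360 = 308°
complement +180°: 308 + 180 = 488 → 488 − 360 = 128°

128°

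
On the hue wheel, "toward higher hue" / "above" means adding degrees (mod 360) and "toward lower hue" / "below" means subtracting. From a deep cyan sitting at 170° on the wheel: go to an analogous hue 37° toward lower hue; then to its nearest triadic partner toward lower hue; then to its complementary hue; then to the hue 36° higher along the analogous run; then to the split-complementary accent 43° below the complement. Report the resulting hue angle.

−37° (analog 37° ↓): 170 − 37 = 133°
−120° (triadic ↓): 133 − 120 = 13°
+180° (complement): 13 + 180 = 193°
+36° (analog 36° ↑): 193 + 36 = 229°
+137° (split-comp 43° ↓): 229 + 137 = 366 → 366 − 360 = 6°

6°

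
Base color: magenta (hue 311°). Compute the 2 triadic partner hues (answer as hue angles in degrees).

A triad places three hues 120° apart.
311 + 120 = 431 → 431 − 360 = 71°
311 + 240 = 551 → 551 − 360 = 191°

71° and 191°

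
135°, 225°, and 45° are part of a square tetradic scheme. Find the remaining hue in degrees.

A square tetradic scheme places four hues every 90°.
The full set through 45° is {45°, 135°, 225°, 315°}.
Given {45°, 135°, 225°}, the missing hue is 315°.

315°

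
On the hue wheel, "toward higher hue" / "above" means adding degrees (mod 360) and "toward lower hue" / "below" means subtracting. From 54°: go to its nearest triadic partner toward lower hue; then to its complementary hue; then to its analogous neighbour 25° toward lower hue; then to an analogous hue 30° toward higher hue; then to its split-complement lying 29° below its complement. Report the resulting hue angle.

−120° (triadic ↓): 54 − 120 = -66 → -66 + 360 = 294°
+180° (complement): 294 + 180 = 474 → 474 − 360 = 114°
−25° (analog 25° ↓): 114 − 25 = 89°
+30° (analog 30° ↑): 89 + 30 = 119°
+151° (split-comp 29° ↓): 119 + 151 = 270°

270°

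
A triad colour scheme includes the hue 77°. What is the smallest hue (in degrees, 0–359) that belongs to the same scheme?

A triad places three hues 120° apart.
The full set through 77° is {77°, 197°, 317°}.

77°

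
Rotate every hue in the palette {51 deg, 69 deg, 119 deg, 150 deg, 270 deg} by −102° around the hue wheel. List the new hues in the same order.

309°, 327°, 17°, 48°, 168°

51 − 102 = -51 → -51 + 360 = 309°
69 − 102 = -33 → -33 + 360 = 327°
119 − 102 = 17°
150 − 102 = 48°
270 − 102 = 168°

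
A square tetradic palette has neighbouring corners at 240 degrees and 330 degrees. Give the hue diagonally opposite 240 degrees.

A square tetradic scheme places four hues 90° apart; opposite corners are 180° apart.
240 + 180 = 420 → 420 − 360 = 60°

60°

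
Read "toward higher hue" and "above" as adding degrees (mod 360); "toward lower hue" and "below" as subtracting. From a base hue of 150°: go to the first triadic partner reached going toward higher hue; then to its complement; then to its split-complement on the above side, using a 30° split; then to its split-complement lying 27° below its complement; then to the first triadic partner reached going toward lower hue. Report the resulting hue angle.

333°

+120° (triadic ↑): 150 + 120 = 270°
+180° (complement): 270 + 180 = 450 → 450 − 360 = 90°
+210° (split-comp 30° ↑): 90 + 210 = 300°
+153° (split-comp 27° ↓): 300 + 153 = 453 → 453 − 360 = 93°
−120° (triadic ↓): 93 − 120 = -27 → -27 + 360 = 333°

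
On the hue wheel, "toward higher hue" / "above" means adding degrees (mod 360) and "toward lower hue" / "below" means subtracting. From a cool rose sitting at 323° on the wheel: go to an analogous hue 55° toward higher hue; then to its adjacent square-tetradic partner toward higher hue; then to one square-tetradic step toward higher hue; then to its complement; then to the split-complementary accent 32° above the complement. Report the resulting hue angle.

230°

+55° (analog 55° ↑): 323 + 55 = 378 → 378 − 360 = 18°
+90° (square ↑): 18 + 90 = 108°
+90° (square ↑): 108 + 90 = 198°
+180° (complement): 198 + 180 = 378 → 378 − 360 = 18°
+212° (split-comp 32° ↑): 18 + 212 = 230°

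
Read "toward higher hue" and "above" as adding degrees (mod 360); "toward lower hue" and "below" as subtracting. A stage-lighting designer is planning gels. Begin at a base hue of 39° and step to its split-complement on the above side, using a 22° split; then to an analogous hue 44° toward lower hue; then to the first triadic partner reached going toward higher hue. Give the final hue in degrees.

+202° (split-comp 22° ↑): 39 + 202 = 241°
−44° (analog 44° ↓): 241 − 44 = 197°
+120° (triadic ↑): 197 + 120 = 317°

317°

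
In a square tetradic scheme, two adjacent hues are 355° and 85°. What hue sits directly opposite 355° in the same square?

A square tetradic scheme places four hues 90° apart; opposite corners are 180° apart.
355 + 180 = 535 → 535 − 360 = 175°

175°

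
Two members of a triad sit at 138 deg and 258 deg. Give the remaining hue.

18°

A triad spaces three hues 120° apart.
The full set is {18°, 138°, 258°}.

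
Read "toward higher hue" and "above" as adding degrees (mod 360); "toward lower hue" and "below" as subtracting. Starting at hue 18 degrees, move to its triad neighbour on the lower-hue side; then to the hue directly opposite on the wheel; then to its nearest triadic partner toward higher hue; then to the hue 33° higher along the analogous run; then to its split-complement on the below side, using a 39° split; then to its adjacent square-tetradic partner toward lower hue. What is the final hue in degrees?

282°

triadic ↓ −120°: 18 − 120 = -102 → -102 + 360 = 258°
complement +180°: 258 + 180 = 438 → 438 − 360 = 78°
triadic ↑ +120°: 78 + 120 = 198°
analog 33° ↑ +33°: 198 + 33 = 231°
split-comp 39° ↓ +141°: 231 + 141 = 372 → 372 − 360 = 12°
square ↓ −90°: 12 − 90 = -78 → -78 + 360 = 282°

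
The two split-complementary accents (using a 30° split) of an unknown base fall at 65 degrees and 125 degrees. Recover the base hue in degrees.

The accents sit 30° either side of the complement, so the complement is their short-arc midpoint on the wheel.
Short-arc midpoint of 65° and 125°: 95°.
Base is 180° from the complement: 95 − 180 = -85 → -85 + 360 = 275°

275°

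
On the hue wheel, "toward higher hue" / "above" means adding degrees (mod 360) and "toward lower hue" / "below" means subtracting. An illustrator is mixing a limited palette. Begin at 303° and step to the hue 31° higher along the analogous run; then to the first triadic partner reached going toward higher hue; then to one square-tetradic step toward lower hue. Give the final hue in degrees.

+31° (analog 31° ↑): 303 + 31 = 334°
+120° (triadic ↑): 334 + 120 = 454 → 454 − 360 = 94°
−90° (square ↓): 94 − 90 = 4°

4°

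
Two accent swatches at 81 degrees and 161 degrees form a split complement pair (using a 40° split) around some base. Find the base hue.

301°

The accents sit 40° either side of the complement, so the complement is their short-arc midpoint on the wheel.
Short-arc midpoint of 81° and 161°: 121°.
Base is 180° from the complement: 121 − 180 = -59 → -59 + 360 = 301°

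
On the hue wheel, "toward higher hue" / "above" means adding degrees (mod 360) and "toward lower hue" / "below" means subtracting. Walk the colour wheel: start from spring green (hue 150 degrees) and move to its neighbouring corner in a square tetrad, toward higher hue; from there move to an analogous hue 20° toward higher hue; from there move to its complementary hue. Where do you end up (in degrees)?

150 + 90 = 240°   (square ↑)
240 + 20 = 260°   (analog 20° ↑)
260 + 180 = 440 → 440 − 360 = 80°   (complement)

80°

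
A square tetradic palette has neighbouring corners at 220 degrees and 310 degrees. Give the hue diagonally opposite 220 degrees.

A square tetradic scheme places four hues 90° apart; opposite corners are 180° apart.
220 + 180 = 400 → 400 − 360 = 40°

40°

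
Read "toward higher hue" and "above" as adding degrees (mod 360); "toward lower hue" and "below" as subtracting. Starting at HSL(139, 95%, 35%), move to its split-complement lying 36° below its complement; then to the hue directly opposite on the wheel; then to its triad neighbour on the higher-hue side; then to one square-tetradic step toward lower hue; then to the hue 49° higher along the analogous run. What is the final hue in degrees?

split-comp 36° ↓ +144°: 139 + 144 = 283°
complement +180°: 283 + 180 = 463 → 463 − 360 = 103°
triadic ↑ +120°: 103 + 120 = 223°
square ↓ −90°: 223 − 90 = 133°
analog 49° ↑ +49°: 133 + 49 = 182°

182°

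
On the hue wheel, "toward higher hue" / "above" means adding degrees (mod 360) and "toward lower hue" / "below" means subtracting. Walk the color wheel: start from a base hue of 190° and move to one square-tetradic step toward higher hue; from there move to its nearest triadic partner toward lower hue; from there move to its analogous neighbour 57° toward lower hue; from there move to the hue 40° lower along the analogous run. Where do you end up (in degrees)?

+90° (square ↑): 190 + 90 = 280°
−120° (triadic ↓): 280 − 120 = 160°
−57° (analog 57° ↓): 160 − 57 = 103°
−40° (analog 40° ↓): 103 − 40 = 63°

63°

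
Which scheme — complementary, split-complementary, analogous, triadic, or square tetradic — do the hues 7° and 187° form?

Sort the hues: 7°, 187°.
Successive gaps around the wheel: 180°, 180°.
Two hues 180° apart are complementary.

complementary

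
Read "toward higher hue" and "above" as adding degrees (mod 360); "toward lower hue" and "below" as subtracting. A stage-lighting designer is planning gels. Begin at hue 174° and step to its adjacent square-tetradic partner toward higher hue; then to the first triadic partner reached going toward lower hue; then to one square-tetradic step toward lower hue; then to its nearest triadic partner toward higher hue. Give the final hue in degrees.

square ↑ +90°: 174 + 90 = 264°
triadic ↓ −120°: 264 − 120 = 144°
square ↓ −90°: 144 − 90 = 54°
triadic ↑ +120°: 54 + 120 = 174°

174°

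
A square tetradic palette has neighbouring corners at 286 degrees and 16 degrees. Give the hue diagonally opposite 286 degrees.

A square tetradic scheme places four hues 90° apart; opposite corners are 180° apart.
286 + 180 = 466 → 466 − 360 = 106°

106°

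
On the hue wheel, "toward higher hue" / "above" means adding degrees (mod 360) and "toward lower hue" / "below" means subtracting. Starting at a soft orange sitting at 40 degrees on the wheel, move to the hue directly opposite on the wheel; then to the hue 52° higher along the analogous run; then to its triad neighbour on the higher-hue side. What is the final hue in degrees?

32°

40 + 180 = 220°   (complement)
220 + 52 = 272°   (analog 52° ↑)
272 + 120 = 392 → 392 − 360 = 32°   (triadic ↑)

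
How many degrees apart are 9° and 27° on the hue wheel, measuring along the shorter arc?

|9 − 27| = 18.
18 ≤ 180, so the shorter arc is 18°.

18°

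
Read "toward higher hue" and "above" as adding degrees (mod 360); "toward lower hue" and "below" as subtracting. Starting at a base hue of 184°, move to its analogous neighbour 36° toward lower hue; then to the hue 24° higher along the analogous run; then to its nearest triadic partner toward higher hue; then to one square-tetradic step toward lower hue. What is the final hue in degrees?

202°

−36° (analog 36° ↓): 184 − 36 = 148°
+24° (analog 24° ↑): 148 + 24 = 172°
+120° (triadic ↑): 172 + 120 = 292°
−90° (square ↓): 292 − 90 = 202°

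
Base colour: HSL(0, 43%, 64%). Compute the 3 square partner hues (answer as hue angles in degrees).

A square tetradic scheme places four hues every 90°.
0 + 90 = 90°
0 + 180 = 180°
0 + 270 = 270°

90°, 180°, and 270°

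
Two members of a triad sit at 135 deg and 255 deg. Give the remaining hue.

A triad spaces three hues 120° apart.
The full set is {15°, 135°, 255°}.

15°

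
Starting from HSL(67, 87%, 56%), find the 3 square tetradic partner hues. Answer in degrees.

A square tetradic scheme places four hues every 90°.
67 + 90 = 157°
67 + 180 = 247°
67 + 270 = 337°

157°, 247° and 337°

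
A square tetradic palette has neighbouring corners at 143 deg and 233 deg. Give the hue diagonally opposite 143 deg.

A square tetradic scheme places four hues 90° apart; opposite corners are 180° apart.
143 + 180 = 323°

323°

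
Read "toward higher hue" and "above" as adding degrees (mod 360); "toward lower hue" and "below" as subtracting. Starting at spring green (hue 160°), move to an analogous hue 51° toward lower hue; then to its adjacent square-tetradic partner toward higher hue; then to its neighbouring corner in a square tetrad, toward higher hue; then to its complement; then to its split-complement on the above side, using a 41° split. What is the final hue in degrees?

analog 51° ↓ −51°: 160 − 51 = 109°
square ↑ +90°: 109 + 90 = 199°
square ↑ +90°: 199 + 90 = 289°
complement +180°: 289 + 180 = 469 → 469 − 360 = 109°
split-comp 41° ↑ +221°: 109 + 221 = 330°

330°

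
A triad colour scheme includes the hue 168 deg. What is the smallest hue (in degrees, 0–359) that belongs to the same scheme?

48°

A triad places three hues 120° apart.
The full set through 168° is {48°, 168°, 288°}.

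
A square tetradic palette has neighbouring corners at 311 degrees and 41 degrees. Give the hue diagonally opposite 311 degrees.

A square tetradic scheme places four hues 90° apart; opposite corners are 180° apart.
311 + 180 = 491 → 491 − 360 = 131°

131°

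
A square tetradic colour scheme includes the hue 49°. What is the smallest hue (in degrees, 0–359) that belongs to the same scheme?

A square tetradic scheme places four hues every 90°.
The full set through 49° is {49°, 139°, 229°, 319°}.

49°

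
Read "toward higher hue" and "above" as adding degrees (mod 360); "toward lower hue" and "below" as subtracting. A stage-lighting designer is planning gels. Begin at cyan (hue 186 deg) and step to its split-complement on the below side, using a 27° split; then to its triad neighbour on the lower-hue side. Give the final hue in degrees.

split-comp 27° ↓ +153°: 186 + 153 = 339°
triadic ↓ −120°: 339 − 120 = 219°

219°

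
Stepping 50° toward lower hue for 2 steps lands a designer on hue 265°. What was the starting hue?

5°

2 steps of 50° (toward lower hue) give a net shift of −100°.
Start = end − shift: 265 + 100 = 365 → 365 − 360 = 5°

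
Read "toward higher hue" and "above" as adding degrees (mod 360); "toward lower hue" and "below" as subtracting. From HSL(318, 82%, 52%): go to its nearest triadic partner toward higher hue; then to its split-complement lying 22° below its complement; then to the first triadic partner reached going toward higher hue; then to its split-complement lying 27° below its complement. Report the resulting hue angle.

149°

318 + 120 = 438 → 438 − 360 = 78°   (triadic ↑)
78 + 158 = 236°   (split-comp 22° ↓)
236 + 120 = 356°   (triadic ↑)
356 + 153 = 509 → 509 − 360 = 149°   (split-comp 27° ↓)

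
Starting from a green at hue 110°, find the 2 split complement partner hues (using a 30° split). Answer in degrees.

Split-complementary hues sit 30° either side of the complement.
Complement of 110°: 110 + 180 = 290°
290 − 30 = 260°
290 + 30 = 320°

260° and 320°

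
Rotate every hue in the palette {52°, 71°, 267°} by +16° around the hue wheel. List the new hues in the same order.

68°, 87°, 283°

52 + 16 = 68°
71 + 16 = 87°
267 + 16 = 283°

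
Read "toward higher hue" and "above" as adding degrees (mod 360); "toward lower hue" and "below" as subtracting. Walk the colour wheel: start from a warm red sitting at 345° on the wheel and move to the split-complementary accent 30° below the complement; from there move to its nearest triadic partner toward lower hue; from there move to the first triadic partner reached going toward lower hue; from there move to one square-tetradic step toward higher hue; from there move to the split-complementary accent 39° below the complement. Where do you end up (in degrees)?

126°

split-comp 30° ↓ +150°: 345 + 150 = 495 → 495 − 360 = 135°
triadic ↓ −120°: 135 − 120 = 15°
triadic ↓ −120°: 15 − 120 = -105 → -105 + 360 = 255°
square ↑ +90°: 255 + 90 = 345°
split-comp 39° ↓ +141°: 345 + 141 = 486 → 486 − 360 = 126°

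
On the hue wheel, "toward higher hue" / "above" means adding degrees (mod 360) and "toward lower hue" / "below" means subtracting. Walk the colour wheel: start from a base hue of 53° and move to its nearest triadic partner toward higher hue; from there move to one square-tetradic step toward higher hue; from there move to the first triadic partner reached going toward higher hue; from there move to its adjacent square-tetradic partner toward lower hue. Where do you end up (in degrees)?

293°

53 + 120 = 173°   (triadic ↑)
173 + 90 = 263°   (square ↑)
263 + 120 = 383 → 383 − 360 = 23°   (triadic ↑)
23 − 90 = -67 → -67 + 360 = 293°   (square ↓)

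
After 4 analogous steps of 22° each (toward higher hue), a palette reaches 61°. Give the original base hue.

4 steps of 22° (toward higher hue) give a net shift of +88°.
Start = end − shift: 61 − 88 = -27 → -27 + 360 = 333°

333°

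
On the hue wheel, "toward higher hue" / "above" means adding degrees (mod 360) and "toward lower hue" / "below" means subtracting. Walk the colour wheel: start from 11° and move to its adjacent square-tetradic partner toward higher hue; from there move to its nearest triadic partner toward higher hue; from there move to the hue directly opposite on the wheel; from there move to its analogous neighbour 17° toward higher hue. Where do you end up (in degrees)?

square ↑ +90°: 11 + 90 = 101°
triadic ↑ +120°: 101 + 120 = 221°
complement +180°: 221 + 180 = 401 → 401 − 360 = 41°
analog 17° ↑ +17°: 41 + 17 = 58°

58°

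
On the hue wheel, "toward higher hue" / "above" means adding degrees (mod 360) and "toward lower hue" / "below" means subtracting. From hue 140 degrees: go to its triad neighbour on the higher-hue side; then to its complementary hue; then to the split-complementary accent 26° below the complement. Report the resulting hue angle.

+120° (triadic ↑): 140 + 120 = 260°
+180° (complement): 260 + 180 = 440 → 440 − 360 = 80°
+154° (split-comp 26° ↓): 80 + 154 = 234°

234°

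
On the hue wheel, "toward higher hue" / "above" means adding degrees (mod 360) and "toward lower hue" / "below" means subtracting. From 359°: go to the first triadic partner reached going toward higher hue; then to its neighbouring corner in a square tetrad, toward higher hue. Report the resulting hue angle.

triadic ↑ +120°: 359 + 120 = 479 → 479 − 360 = 119°
square ↑ +90°: 119 + 90 = 209°

209°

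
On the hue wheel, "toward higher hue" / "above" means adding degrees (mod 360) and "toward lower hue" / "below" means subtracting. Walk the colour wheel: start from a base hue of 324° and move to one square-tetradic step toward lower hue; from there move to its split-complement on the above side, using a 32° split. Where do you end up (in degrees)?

324 − 90 = 234°   (square ↓)
234 + 212 = 446 → 446 − 360 = 86°   (split-comp 32° ↑)

86°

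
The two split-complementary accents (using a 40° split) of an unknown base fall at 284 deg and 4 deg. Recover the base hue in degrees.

144°

The accents sit 40° either side of the complement, so the complement is their short-arc midpoint on the wheel.
Short-arc midpoint of 284° and 4°: 324°.
Base is 180° from the complement: 324 − 180 = 144°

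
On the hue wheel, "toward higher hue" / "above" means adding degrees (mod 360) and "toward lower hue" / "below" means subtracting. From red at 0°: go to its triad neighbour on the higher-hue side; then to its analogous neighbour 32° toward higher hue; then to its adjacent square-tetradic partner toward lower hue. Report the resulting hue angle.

62°

0 + 120 = 120°   (triadic ↑)
120 + 32 = 152°   (analog 32° ↑)
152 − 90 = 62°   (square ↓)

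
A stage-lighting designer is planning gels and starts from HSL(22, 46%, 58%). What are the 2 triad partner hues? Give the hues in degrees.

A triad places three hues 120° apart.
22 + 120 = 142°
22 + 240 = 262°

142° and 262°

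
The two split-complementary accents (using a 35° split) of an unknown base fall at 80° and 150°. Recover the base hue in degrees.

The accents sit 35° either side of the complement, so the complement is their short-arc midpoint on the wheel.
Short-arc midpoint of 80° and 150°: 115°.
Base is 180° from the complement: 115 − 180 = -65 → -65 + 360 = 295°

295°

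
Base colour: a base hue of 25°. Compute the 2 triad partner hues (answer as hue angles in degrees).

A triad places three hues 120° apart.
25 + 120 = 145°
25 + 240 = 265°

145° and 265°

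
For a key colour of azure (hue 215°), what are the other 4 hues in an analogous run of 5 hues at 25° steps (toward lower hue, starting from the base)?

215 − 25 = 190°
215 − 50 = 165°
215 − 75 = 140°
215 − 100 = 115°

190°, 165°, 140°, 115°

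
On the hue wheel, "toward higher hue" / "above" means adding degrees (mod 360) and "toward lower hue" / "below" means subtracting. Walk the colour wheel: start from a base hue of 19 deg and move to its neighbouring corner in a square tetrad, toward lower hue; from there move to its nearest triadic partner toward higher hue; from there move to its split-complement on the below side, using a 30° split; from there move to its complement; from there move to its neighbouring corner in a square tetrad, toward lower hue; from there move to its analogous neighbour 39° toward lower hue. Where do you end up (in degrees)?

250°

19 − 90 = -71 → -71 + 360 = 289°   (square ↓)
289 + 120 = 409 → 409 − 360 = 49°   (triadic ↑)
49 + 150 = 199°   (split-comp 30° ↓)
199 + 180 = 379 → 379 − 360 = 19°   (complement)
19 − 90 = -71 → -71 + 360 = 289°   (square ↓)
289 − 39 = 250°   (analog 39° ↓)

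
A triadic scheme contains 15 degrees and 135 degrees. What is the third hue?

A triad spaces three hues 120° apart.
The full set is {15°, 135°, 255°}.

255°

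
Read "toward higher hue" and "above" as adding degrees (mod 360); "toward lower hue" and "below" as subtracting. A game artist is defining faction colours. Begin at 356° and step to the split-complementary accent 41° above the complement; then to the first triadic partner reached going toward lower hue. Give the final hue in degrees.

97°

356 + 221 = 577 → 577 − 360 = 217°   (split-comp 41° ↑)
217 − 120 = 97°   (triadic ↓)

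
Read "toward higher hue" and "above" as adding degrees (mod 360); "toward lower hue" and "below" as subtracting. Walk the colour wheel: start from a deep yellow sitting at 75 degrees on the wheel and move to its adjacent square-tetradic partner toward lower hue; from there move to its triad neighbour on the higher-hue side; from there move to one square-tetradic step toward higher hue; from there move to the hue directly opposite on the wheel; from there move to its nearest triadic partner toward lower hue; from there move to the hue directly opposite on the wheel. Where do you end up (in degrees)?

square ↓ −90°: 75 − 90 = -15 → -15 + 360 = 345°
triadic ↑ +120°: 345 + 120 = 465 → 465 − 360 = 105°
square ↑ +90°: 105 + 90 = 195°
complement +180°: 195 + 180 = 375 → 375 − 360 = 15°
triadic ↓ −120°: 15 − 120 = -105 → -105 + 360 = 255°
complement +180°: 255 + 180 = 435 → 435 − 360 = 75°

75°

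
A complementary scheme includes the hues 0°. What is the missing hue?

180°

The complement sits 180° across the wheel.
The full set through 0° is {0°, 180°}.
Given {0°}, the missing hue is 180°.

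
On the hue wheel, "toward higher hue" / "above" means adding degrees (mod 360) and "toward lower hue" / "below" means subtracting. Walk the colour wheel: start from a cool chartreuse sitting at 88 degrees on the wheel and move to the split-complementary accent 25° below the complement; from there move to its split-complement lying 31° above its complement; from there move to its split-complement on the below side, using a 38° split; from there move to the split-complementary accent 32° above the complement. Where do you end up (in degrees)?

88°

88 + 155 = 243°   (split-comp 25° ↓)
243 + 211 = 454 → 454 − 360 = 94°   (split-comp 31° ↑)
94 + 142 = 236°   (split-comp 38° ↓)
236 + 212 = 448 → 448 − 360 = 88°   (split-comp 32° ↑)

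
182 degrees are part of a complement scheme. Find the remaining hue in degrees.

The complement sits 180° across the wheel.
The full set through 182° is {2°, 182°}.
Given {182°}, the missing hue is 2°.

2°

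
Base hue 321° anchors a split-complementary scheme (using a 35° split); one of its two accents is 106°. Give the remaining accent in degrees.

176°

Split-complementary hues sit 35° either side of the complement.
Complement of the base 321°: 321 + 180 = 501 → 501 − 360 = 141°
The given accent 106° is 35° one side of 141°; the other accent sits 35° the other side: 141 + 35 = 176°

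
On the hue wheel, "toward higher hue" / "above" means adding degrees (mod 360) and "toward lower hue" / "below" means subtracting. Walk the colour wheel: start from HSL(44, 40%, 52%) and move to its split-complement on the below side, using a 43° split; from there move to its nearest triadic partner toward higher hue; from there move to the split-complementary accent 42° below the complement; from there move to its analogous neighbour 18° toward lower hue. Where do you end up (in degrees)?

+137° (split-comp 43° ↓): 44 + 137 = 181°
+120° (triadic ↑): 181 + 120 = 301°
+138° (split-comp 42° ↓): 301 + 138 = 439 → 439 − 360 = 79°
−18° (analog 18° ↓): 79 − 18 = 61°

61°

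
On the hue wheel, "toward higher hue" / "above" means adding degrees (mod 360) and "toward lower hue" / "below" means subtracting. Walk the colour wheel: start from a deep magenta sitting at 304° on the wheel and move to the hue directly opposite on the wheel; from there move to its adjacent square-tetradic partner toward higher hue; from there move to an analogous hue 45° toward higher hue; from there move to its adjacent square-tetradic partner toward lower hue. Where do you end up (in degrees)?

169°

complement +180°: 304 + 180 = 484 → 484 − 360 = 124°
square ↑ +90°: 124 + 90 = 214°
analog 45° ↑ +45°: 214 + 45 = 259°
square ↓ −90°: 259 − 90 = 169°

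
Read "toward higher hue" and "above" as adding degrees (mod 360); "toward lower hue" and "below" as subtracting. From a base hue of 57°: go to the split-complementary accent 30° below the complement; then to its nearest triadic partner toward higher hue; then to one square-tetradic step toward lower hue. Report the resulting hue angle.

237°

split-comp 30° ↓ +150°: 57 + 150 = 207°
triadic ↑ +120°: 207 + 120 = 327°
square ↓ −90°: 327 − 90 = 237°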